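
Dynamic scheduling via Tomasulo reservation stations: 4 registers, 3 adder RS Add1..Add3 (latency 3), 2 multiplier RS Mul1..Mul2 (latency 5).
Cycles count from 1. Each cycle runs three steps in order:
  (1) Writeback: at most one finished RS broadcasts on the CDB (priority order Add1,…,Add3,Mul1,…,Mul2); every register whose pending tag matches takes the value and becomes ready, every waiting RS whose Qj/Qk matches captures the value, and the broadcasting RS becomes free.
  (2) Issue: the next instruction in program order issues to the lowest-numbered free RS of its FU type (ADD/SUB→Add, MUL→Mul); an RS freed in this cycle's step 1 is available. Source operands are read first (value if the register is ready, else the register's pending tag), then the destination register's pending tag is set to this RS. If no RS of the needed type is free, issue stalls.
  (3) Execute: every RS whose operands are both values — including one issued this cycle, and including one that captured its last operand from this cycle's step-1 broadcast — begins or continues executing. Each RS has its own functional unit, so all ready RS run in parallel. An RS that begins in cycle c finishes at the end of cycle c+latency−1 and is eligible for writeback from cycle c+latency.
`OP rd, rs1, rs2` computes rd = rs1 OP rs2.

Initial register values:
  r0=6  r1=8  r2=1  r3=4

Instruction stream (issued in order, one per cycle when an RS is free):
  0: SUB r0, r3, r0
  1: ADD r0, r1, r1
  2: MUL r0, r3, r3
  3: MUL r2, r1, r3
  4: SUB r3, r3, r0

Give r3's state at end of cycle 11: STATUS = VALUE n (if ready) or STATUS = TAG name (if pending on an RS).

c1: issue SUB r0<-Add1 | r0:Add1,r1:8,r2:1,r3:4
c2: issue ADD r0<-Add2 | r0:Add2,r1:8,r2:1,r3:4
c3: issue MUL r0<-Mul1 | r0:Mul1,r1:8,r2:1,r3:4
c4: CDB Add1=-2; issue MUL r2<-Mul2 | r0:Mul1,r1:8,r2:Mul2,r3:4
c5: CDB Add2=16; issue SUB r3<-Add1 | r0:Mul1,r1:8,r2:Mul2,r3:Add1
c6: - | r0:Mul1,r1:8,r2:Mul2,r3:Add1
c7: - | r0:Mul1,r1:8,r2:Mul2,r3:Add1
c8: CDB Mul1=16 | r0:16,r1:8,r2:Mul2,r3:Add1
c9: CDB Mul2=32 | r0:16,r1:8,r2:32,r3:Add1
c10: - | r0:16,r1:8,r2:32,r3:Add1
c11: CDB Add1=-12 | r0:16,r1:8,r2:32,r3:-12

STATUS = VALUE -12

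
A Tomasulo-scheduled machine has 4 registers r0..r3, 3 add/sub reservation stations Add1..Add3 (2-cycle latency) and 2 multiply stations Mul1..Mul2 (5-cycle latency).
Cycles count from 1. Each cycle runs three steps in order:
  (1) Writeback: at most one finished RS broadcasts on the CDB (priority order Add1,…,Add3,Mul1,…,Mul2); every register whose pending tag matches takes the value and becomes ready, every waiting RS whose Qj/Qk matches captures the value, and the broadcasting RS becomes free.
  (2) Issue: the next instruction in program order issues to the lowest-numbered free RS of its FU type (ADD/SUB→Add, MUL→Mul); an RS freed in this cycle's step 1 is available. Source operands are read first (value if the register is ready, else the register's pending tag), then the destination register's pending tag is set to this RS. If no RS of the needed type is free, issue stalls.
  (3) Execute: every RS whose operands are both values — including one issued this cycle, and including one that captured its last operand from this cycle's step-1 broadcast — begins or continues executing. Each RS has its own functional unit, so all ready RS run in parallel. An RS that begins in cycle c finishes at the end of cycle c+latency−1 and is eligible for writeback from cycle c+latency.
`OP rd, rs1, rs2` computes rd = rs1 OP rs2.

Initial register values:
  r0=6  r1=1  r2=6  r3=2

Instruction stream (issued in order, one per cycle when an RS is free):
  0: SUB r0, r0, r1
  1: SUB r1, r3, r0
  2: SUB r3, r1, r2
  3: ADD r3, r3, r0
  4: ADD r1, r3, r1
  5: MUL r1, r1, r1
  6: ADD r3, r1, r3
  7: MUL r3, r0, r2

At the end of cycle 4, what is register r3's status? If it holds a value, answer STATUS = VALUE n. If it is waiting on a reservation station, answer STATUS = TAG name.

STATUS = TAG Add3

cycle 1: issue SUB r0<-Add1 // r0:Add1,r1:1,r2:6,r3:2
cycle 2: issue SUB r1<-Add2 // r0:Add1,r1:Add2,r2:6,r3:2
cycle 3: CDB Add1=5; issue SUB r3<-Add1 // r0:5,r1:Add2,r2:6,r3:Add1
cycle 4: issue ADD r3<-Add3 // r0:5,r1:Add2,r2:6,r3:Add3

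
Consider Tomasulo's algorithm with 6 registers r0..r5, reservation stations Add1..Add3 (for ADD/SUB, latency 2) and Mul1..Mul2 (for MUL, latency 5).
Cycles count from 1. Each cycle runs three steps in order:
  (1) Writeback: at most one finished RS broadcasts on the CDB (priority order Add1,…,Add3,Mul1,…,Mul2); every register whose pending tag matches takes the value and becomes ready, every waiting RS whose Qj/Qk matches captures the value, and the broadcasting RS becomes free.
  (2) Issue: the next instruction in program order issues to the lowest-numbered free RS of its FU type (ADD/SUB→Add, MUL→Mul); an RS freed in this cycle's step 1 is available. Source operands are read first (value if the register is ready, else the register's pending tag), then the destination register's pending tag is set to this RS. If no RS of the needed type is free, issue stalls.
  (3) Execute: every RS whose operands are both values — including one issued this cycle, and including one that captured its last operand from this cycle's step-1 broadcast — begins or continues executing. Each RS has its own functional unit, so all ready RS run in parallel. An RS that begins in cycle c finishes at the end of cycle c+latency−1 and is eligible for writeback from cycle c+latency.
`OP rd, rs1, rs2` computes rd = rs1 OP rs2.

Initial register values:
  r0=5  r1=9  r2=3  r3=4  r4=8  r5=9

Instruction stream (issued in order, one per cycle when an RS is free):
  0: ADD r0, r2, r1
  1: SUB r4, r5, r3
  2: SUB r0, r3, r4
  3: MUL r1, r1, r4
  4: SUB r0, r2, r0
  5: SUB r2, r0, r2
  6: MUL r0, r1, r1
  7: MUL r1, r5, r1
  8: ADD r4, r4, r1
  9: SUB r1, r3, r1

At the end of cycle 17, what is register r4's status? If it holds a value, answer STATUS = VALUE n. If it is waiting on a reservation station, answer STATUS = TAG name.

STATUS = VALUE 410

cycle 1: issue ADD r0<-Add1 // r0:Add1,r1:9,r2:3,r3:4,r4:8,r5:9
cycle 2: issue SUB r4<-Add2 // r0:Add1,r1:9,r2:3,r3:4,r4:Add2,r5:9
cycle 3: CDB Add1=12; issue SUB r0<-Add1 // r0:Add1,r1:9,r2:3,r3:4,r4:Add2,r5:9
cycle 4: CDB Add2=5; issue MUL r1<-Mul1 // r0:Add1,r1:Mul1,r2:3,r3:4,r4:5,r5:9
cycle 5: issue SUB r0<-Add2 // r0:Add2,r1:Mul1,r2:3,r3:4,r4:5,r5:9
cycle 6: CDB Add1=-1; issue SUB r2<-Add1 // r0:Add2,r1:Mul1,r2:Add1,r3:4,r4:5,r5:9
cycle 7: issue MUL r0<-Mul2 // r0:Mul2,r1:Mul1,r2:Add1,r3:4,r4:5,r5:9
cycle 8: CDB Add2=4; stall // r0:Mul2,r1:Mul1,r2:Add1,r3:4,r4:5,r5:9
cycle 9: CDB Mul1=45; issue MUL r1<-Mul1 // r0:Mul2,r1:Mul1,r2:Add1,r3:4,r4:5,r5:9
cycle 10: CDB Add1=1; issue ADD r4<-Add1 // r0:Mul2,r1:Mul1,r2:1,r3:4,r4:Add1,r5:9
cycle 11: issue SUB r1<-Add2 // r0:Mul2,r1:Add2,r2:1,r3:4,r4:Add1,r5:9
cycle 12: - // r0:Mul2,r1:Add2,r2:1,r3:4,r4:Add1,r5:9
cycle 13: - // r0:Mul2,r1:Add2,r2:1,r3:4,r4:Add1,r5:9
cycle 14: CDB Mul1=405 // r0:Mul2,r1:Add2,r2:1,r3:4,r4:Add1,r5:9
cycle 15: CDB Mul2=2025 // r0:2025,r1:Add2,r2:1,r3:4,r4:Add1,r5:9
cycle 16: CDB Add1=410 // r0:2025,r1:Add2,r2:1,r3:4,r4:410,r5:9
cycle 17: CDB Add2=-401 // r0:2025,r1:-401,r2:1,r3:4,r4:410,r5:9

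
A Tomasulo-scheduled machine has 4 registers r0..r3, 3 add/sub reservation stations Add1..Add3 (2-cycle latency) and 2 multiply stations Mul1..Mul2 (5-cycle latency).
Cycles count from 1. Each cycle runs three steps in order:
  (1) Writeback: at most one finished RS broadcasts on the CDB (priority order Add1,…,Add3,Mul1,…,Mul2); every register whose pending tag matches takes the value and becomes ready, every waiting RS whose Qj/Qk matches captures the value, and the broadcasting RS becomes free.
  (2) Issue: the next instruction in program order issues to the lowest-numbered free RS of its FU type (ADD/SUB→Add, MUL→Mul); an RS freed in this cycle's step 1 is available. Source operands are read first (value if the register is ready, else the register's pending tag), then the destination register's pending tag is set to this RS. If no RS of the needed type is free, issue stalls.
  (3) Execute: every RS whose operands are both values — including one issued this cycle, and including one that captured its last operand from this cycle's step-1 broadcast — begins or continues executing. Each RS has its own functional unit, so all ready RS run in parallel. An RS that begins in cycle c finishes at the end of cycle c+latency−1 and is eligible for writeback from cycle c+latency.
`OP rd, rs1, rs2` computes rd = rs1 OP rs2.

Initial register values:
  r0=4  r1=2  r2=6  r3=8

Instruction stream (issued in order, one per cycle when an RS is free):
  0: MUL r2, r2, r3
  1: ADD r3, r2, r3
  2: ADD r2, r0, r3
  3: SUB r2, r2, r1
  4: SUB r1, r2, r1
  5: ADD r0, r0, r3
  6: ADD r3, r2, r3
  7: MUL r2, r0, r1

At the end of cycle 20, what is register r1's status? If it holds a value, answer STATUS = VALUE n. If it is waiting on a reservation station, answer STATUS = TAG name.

cycle 1: issue MUL r2<-Mul1 // r0:4,r1:2,r2:Mul1,r3:8
cycle 2: issue ADD r3<-Add1 // r0:4,r1:2,r2:Mul1,r3:Add1
cycle 3: issue ADD r2<-Add2 // r0:4,r1:2,r2:Add2,r3:Add1
cycle 4: issue SUB r2<-Add3 // r0:4,r1:2,r2:Add3,r3:Add1
cycle 5: stall // r0:4,r1:2,r2:Add3,r3:Add1
cycle 6: CDB Mul1=48; stall // r0:4,r1:2,r2:Add3,r3:Add1
cycle 7: stall // r0:4,r1:2,r2:Add3,r3:Add1
cycle 8: CDB Add1=56; issue SUB r1<-Add1 // r0:4,r1:Add1,r2:Add3,r3:56
cycle 9: stall // r0:4,r1:Add1,r2:Add3,r3:56
cycle 10: CDB Add2=60; issue ADD r0<-Add2 // r0:Add2,r1:Add1,r2:Add3,r3:56
cycle 11: stall // r0:Add2,r1:Add1,r2:Add3,r3:56
cycle 12: CDB Add2=60; issue ADD r3<-Add2 // r0:60,r1:Add1,r2:Add3,r3:Add2
cycle 13: CDB Add3=58; issue MUL r2<-Mul1 // r0:60,r1:Add1,r2:Mul1,r3:Add2
cycle 14: - // r0:60,r1:Add1,r2:Mul1,r3:Add2
cycle 15: CDB Add1=56 // r0:60,r1:56,r2:Mul1,r3:Add2
cycle 16: CDB Add2=114 // r0:60,r1:56,r2:Mul1,r3:114
cycle 17: - // r0:60,r1:56,r2:Mul1,r3:114
cycle 18: - // r0:60,r1:56,r2:Mul1,r3:114
cycle 19: - // r0:60,r1:56,r2:Mul1,r3:114
cycle 20: CDB Mul1=3360 // r0:60,r1:56,r2:3360,r3:114

STATUS = VALUE 56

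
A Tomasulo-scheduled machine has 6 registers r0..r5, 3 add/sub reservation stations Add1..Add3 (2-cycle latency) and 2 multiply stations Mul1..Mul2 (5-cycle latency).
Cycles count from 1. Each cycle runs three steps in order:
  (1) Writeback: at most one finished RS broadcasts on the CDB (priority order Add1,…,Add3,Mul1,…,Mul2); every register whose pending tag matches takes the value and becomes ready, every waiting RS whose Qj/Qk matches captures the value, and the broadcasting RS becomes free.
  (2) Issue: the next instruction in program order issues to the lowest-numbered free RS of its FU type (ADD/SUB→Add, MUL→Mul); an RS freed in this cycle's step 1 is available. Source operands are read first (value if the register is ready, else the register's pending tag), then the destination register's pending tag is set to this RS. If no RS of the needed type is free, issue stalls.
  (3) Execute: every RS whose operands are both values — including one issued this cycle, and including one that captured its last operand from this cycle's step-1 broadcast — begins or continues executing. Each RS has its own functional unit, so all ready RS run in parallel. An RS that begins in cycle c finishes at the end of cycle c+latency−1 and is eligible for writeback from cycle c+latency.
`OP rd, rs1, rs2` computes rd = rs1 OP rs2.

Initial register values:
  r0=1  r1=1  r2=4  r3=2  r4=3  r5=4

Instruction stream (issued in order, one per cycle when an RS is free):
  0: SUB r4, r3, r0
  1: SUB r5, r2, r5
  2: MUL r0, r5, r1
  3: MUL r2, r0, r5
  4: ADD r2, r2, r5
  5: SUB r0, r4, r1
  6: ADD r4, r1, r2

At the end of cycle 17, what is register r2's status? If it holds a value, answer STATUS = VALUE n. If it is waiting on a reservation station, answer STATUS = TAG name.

STATUS = VALUE 0

cycle 1: issue SUB r4<-Add1 // r0:1,r1:1,r2:4,r3:2,r4:Add1,r5:4
cycle 2: issue SUB r5<-Add2 // r0:1,r1:1,r2:4,r3:2,r4:Add1,r5:Add2
cycle 3: CDB Add1=1; issue MUL r0<-Mul1 // r0:Mul1,r1:1,r2:4,r3:2,r4:1,r5:Add2
cycle 4: CDB Add2=0; issue MUL r2<-Mul2 // r0:Mul1,r1:1,r2:Mul2,r3:2,r4:1,r5:0
cycle 5: issue ADD r2<-Add1 // r0:Mul1,r1:1,r2:Add1,r3:2,r4:1,r5:0
cycle 6: issue SUB r0<-Add2 // r0:Add2,r1:1,r2:Add1,r3:2,r4:1,r5:0
cycle 7: issue ADD r4<-Add3 // r0:Add2,r1:1,r2:Add1,r3:2,r4:Add3,r5:0
cycle 8: CDB Add2=0 // r0:0,r1:1,r2:Add1,r3:2,r4:Add3,r5:0
cycle 9: CDB Mul1=0 // r0:0,r1:1,r2:Add1,r3:2,r4:Add3,r5:0
cycle 10: - // r0:0,r1:1,r2:Add1,r3:2,r4:Add3,r5:0
cycle 11: - // r0:0,r1:1,r2:Add1,r3:2,r4:Add3,r5:0
cycle 12: - // r0:0,r1:1,r2:Add1,r3:2,r4:Add3,r5:0
cycle 13: - // r0:0,r1:1,r2:Add1,r3:2,r4:Add3,r5:0
cycle 14: CDB Mul2=0 // r0:0,r1:1,r2:Add1,r3:2,r4:Add3,r5:0
cycle 15: - // r0:0,r1:1,r2:Add1,r3:2,r4:Add3,r5:0
cycle 16: CDB Add1=0 // r0:0,r1:1,r2:0,r3:2,r4:Add3,r5:0
cycle 17: - // r0:0,r1:1,r2:0,r3:2,r4:Add3,r5:0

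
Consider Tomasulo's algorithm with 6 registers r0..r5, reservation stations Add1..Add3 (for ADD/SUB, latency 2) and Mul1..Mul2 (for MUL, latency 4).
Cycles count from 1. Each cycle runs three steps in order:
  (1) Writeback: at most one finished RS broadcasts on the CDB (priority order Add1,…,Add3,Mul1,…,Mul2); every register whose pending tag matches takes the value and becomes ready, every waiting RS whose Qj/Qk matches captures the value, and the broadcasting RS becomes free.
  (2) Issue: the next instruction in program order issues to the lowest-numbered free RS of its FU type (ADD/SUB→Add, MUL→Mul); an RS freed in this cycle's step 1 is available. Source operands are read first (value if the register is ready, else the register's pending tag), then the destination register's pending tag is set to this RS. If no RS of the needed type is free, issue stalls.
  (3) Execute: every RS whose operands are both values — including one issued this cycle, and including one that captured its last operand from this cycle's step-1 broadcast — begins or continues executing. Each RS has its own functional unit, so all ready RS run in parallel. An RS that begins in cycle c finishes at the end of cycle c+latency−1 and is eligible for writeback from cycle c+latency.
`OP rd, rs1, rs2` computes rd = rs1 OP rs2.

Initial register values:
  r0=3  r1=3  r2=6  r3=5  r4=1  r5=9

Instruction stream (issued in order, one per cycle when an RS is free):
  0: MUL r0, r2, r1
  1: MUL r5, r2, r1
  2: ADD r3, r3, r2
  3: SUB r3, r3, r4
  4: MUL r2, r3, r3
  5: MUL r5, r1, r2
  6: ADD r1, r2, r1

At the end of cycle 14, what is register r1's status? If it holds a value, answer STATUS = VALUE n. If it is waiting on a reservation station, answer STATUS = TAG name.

  c1: issue MUL r0<-Mul1  regs: r0:Mul1,r1:3,r2:6,r3:5,r4:1,r5:9
  c2: issue MUL r5<-Mul2  regs: r0:Mul1,r1:3,r2:6,r3:5,r4:1,r5:Mul2
  c3: issue ADD r3<-Add1  regs: r0:Mul1,r1:3,r2:6,r3:Add1,r4:1,r5:Mul2
  c4: issue SUB r3<-Add2  regs: r0:Mul1,r1:3,r2:6,r3:Add2,r4:1,r5:Mul2
  c5: CDB Add1=11; stall  regs: r0:Mul1,r1:3,r2:6,r3:Add2,r4:1,r5:Mul2
  c6: CDB Mul1=18; issue MUL r2<-Mul1  regs: r0:18,r1:3,r2:Mul1,r3:Add2,r4:1,r5:Mul2
  c7: CDB Add2=10; stall  regs: r0:18,r1:3,r2:Mul1,r3:10,r4:1,r5:Mul2
  c8: CDB Mul2=18; issue MUL r5<-Mul2  regs: r0:18,r1:3,r2:Mul1,r3:10,r4:1,r5:Mul2
  c9: issue ADD r1<-Add1  regs: r0:18,r1:Add1,r2:Mul1,r3:10,r4:1,r5:Mul2
  c10: -  regs: r0:18,r1:Add1,r2:Mul1,r3:10,r4:1,r5:Mul2
  c11: CDB Mul1=100  regs: r0:18,r1:Add1,r2:100,r3:10,r4:1,r5:Mul2
  c12: -  regs: r0:18,r1:Add1,r2:100,r3:10,r4:1,r5:Mul2
  c13: CDB Add1=103  regs: r0:18,r1:103,r2:100,r3:10,r4:1,r5:Mul2
  c14: -  regs: r0:18,r1:103,r2:100,r3:10,r4:1,r5:Mul2

STATUS = VALUE 103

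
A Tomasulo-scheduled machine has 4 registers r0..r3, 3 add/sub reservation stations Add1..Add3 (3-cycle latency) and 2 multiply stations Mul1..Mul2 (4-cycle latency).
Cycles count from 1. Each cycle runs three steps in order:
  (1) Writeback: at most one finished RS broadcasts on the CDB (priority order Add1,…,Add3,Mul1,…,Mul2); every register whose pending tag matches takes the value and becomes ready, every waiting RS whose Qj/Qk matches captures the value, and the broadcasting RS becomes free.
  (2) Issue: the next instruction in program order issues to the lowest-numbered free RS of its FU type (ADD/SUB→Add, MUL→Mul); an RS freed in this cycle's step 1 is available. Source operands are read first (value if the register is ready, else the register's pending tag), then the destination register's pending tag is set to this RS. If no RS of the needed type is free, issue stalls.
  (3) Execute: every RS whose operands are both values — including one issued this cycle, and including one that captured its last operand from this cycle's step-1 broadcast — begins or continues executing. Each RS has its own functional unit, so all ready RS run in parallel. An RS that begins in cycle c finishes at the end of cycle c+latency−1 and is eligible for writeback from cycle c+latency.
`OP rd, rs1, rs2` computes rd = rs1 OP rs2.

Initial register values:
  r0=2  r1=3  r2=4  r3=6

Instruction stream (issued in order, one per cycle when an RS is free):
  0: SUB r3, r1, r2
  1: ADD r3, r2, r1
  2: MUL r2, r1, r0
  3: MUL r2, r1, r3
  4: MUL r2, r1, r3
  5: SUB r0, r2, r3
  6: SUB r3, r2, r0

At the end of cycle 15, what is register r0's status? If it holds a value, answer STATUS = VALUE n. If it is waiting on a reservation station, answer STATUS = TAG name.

STATUS = VALUE 14

  c1: issue SUB r3<-Add1  regs: r0:2,r1:3,r2:4,r3:Add1
  c2: issue ADD r3<-Add2  regs: r0:2,r1:3,r2:4,r3:Add2
  c3: issue MUL r2<-Mul1  regs: r0:2,r1:3,r2:Mul1,r3:Add2
  c4: CDB Add1=-1; issue MUL r2<-Mul2  regs: r0:2,r1:3,r2:Mul2,r3:Add2
  c5: CDB Add2=7; stall  regs: r0:2,r1:3,r2:Mul2,r3:7
  c6: stall  regs: r0:2,r1:3,r2:Mul2,r3:7
  c7: CDB Mul1=6; issue MUL r2<-Mul1  regs: r0:2,r1:3,r2:Mul1,r3:7
  c8: issue SUB r0<-Add1  regs: r0:Add1,r1:3,r2:Mul1,r3:7
  c9: CDB Mul2=21; issue SUB r3<-Add2  regs: r0:Add1,r1:3,r2:Mul1,r3:Add2
  c10: -  regs: r0:Add1,r1:3,r2:Mul1,r3:Add2
  c11: CDB Mul1=21  regs: r0:Add1,r1:3,r2:21,r3:Add2
  c12: -  regs: r0:Add1,r1:3,r2:21,r3:Add2
  c13: -  regs: r0:Add1,r1:3,r2:21,r3:Add2
  c14: CDB Add1=14  regs: r0:14,r1:3,r2:21,r3:Add2
  c15: -  regs: r0:14,r1:3,r2:21,r3:Add2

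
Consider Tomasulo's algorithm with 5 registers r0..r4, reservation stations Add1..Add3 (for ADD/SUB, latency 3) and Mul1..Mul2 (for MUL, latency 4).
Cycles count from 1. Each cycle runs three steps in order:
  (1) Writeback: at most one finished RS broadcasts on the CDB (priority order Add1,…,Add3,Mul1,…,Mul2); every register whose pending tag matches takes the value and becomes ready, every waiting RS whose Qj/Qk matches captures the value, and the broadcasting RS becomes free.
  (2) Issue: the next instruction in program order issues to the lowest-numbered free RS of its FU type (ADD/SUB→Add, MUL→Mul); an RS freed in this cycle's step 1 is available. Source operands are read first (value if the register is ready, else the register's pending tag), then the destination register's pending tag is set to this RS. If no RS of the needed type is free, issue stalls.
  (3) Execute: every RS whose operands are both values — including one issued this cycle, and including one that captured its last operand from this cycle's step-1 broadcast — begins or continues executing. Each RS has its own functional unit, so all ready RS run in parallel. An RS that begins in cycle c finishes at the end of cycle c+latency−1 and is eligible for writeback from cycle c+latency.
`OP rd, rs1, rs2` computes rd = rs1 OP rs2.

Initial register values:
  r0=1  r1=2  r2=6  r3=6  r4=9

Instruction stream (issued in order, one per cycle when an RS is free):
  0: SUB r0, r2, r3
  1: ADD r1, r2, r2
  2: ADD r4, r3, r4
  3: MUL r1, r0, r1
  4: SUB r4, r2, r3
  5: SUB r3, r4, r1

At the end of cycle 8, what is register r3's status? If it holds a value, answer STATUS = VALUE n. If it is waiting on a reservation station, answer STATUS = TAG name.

STATUS = TAG Add2

cycle 1: issue SUB r0<-Add1 // r0:Add1,r1:2,r2:6,r3:6,r4:9
cycle 2: issue ADD r1<-Add2 // r0:Add1,r1:Add2,r2:6,r3:6,r4:9
cycle 3: issue ADD r4<-Add3 // r0:Add1,r1:Add2,r2:6,r3:6,r4:Add3
cycle 4: CDB Add1=0; issue MUL r1<-Mul1 // r0:0,r1:Mul1,r2:6,r3:6,r4:Add3
cycle 5: CDB Add2=12; issue SUB r4<-Add1 // r0:0,r1:Mul1,r2:6,r3:6,r4:Add1
cycle 6: CDB Add3=15; issue SUB r3<-Add2 // r0:0,r1:Mul1,r2:6,r3:Add2,r4:Add1
cycle 7: - // r0:0,r1:Mul1,r2:6,r3:Add2,r4:Add1
cycle 8: CDB Add1=0 // r0:0,r1:Mul1,r2:6,r3:Add2,r4:0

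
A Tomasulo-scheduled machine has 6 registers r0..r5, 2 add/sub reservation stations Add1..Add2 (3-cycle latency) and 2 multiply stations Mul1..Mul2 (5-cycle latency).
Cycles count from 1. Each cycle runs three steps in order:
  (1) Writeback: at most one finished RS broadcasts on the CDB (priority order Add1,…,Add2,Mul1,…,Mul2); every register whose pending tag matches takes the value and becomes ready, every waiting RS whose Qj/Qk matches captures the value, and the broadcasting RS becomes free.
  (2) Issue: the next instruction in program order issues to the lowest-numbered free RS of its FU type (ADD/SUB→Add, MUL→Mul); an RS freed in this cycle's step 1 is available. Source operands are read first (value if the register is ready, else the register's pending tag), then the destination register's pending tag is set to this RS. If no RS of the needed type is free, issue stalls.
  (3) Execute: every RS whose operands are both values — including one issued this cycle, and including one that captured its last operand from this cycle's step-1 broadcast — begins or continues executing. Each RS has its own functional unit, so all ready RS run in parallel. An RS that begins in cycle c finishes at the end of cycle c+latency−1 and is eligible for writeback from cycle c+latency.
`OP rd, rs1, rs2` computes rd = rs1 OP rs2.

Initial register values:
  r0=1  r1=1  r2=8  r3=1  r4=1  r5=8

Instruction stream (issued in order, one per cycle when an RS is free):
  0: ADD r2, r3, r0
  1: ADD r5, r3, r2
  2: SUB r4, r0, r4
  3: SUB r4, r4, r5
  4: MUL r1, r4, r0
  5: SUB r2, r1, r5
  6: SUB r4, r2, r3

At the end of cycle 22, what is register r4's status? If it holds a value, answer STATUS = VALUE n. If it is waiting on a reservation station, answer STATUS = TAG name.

STATUS = VALUE -7

cycle 1: issue ADD r2<-Add1 // r0:1,r1:1,r2:Add1,r3:1,r4:1,r5:8
cycle 2: issue ADD r5<-Add2 // r0:1,r1:1,r2:Add1,r3:1,r4:1,r5:Add2
cycle 3: stall // r0:1,r1:1,r2:Add1,r3:1,r4:1,r5:Add2
cycle 4: CDB Add1=2; issue SUB r4<-Add1 // r0:1,r1:1,r2:2,r3:1,r4:Add1,r5:Add2
cycle 5: stall // r0:1,r1:1,r2:2,r3:1,r4:Add1,r5:Add2
cycle 6: stall // r0:1,r1:1,r2:2,r3:1,r4:Add1,r5:Add2
cycle 7: CDB Add1=0; issue SUB r4<-Add1 // r0:1,r1:1,r2:2,r3:1,r4:Add1,r5:Add2
cycle 8: CDB Add2=3; issue MUL r1<-Mul1 // r0:1,r1:Mul1,r2:2,r3:1,r4:Add1,r5:3
cycle 9: issue SUB r2<-Add2 // r0:1,r1:Mul1,r2:Add2,r3:1,r4:Add1,r5:3
cycle 10: stall // r0:1,r1:Mul1,r2:Add2,r3:1,r4:Add1,r5:3
cycle 11: CDB Add1=-3; issue SUB r4<-Add1 // r0:1,r1:Mul1,r2:Add2,r3:1,r4:Add1,r5:3
cycle 12: - // r0:1,r1:Mul1,r2:Add2,r3:1,r4:Add1,r5:3
cycle 13: - // r0:1,r1:Mul1,r2:Add2,r3:1,r4:Add1,r5:3
cycle 14: - // r0:1,r1:Mul1,r2:Add2,r3:1,r4:Add1,r5:3
cycle 15: - // r0:1,r1:Mul1,r2:Add2,r3:1,r4:Add1,r5:3
cycle 16: CDB Mul1=-3 // r0:1,r1:-3,r2:Add2,r3:1,r4:Add1,r5:3
cycle 17: - // r0:1,r1:-3,r2:Add2,r3:1,r4:Add1,r5:3
cycle 18: - // r0:1,r1:-3,r2:Add2,r3:1,r4:Add1,r5:3
cycle 19: CDB Add2=-6 // r0:1,r1:-3,r2:-6,r3:1,r4:Add1,r5:3
cycle 20: - // r0:1,r1:-3,r2:-6,r3:1,r4:Add1,r5:3
cycle 21: - // r0:1,r1:-3,r2:-6,r3:1,r4:Add1,r5:3
cycle 22: CDB Add1=-7 // r0:1,r1:-3,r2:-6,r3:1,r4:-7,r5:3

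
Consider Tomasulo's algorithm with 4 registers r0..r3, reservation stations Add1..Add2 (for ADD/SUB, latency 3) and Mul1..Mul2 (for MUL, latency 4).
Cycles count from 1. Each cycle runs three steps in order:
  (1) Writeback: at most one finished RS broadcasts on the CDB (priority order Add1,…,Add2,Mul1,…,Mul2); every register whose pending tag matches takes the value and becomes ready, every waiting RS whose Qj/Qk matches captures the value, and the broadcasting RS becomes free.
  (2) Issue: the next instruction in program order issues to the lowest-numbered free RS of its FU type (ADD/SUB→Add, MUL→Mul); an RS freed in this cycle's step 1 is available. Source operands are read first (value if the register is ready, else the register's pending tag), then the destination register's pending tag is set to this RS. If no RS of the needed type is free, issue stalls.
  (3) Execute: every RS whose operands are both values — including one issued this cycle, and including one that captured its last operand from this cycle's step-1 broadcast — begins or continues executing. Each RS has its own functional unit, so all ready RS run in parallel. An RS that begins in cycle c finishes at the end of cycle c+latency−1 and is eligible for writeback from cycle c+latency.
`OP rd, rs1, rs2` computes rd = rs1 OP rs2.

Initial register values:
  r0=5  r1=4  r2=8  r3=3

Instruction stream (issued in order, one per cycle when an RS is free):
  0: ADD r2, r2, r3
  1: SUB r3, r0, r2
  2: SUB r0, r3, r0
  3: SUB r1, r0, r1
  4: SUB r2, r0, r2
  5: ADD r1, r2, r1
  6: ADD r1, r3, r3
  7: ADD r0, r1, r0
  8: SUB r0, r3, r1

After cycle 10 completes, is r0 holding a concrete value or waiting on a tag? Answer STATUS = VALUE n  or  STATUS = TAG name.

c1: issue ADD r2<-Add1 | r0:5,r1:4,r2:Add1,r3:3
c2: issue SUB r3<-Add2 | r0:5,r1:4,r2:Add1,r3:Add2
c3: stall | r0:5,r1:4,r2:Add1,r3:Add2
c4: CDB Add1=11; issue SUB r0<-Add1 | r0:Add1,r1:4,r2:11,r3:Add2
c5: stall | r0:Add1,r1:4,r2:11,r3:Add2
c6: stall | r0:Add1,r1:4,r2:11,r3:Add2
c7: CDB Add2=-6; issue SUB r1<-Add2 | r0:Add1,r1:Add2,r2:11,r3:-6
c8: stall | r0:Add1,r1:Add2,r2:11,r3:-6
c9: stall | r0:Add1,r1:Add2,r2:11,r3:-6
c10: CDB Add1=-11; issue SUB r2<-Add1 | r0:-11,r1:Add2,r2:Add1,r3:-6

STATUS = VALUE -11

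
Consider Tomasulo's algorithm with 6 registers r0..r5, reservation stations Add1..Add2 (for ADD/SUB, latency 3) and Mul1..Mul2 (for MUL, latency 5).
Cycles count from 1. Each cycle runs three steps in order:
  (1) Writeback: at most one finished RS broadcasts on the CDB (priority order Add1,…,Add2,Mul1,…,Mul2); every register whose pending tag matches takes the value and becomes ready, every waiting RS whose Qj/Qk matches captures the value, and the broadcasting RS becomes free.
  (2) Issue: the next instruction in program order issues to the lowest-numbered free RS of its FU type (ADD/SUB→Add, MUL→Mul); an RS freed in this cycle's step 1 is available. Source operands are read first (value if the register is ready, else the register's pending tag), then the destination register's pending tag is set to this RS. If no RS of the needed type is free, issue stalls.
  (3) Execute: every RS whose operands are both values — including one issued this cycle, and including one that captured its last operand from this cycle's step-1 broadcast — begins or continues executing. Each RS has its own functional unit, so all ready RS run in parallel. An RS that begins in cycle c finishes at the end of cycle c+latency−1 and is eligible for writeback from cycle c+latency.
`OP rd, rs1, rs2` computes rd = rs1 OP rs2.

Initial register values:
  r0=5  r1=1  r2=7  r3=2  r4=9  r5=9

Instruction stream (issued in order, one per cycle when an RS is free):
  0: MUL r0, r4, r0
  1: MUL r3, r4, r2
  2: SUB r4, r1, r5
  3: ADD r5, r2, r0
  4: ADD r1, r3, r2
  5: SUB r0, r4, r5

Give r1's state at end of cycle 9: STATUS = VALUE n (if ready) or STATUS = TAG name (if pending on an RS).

STATUS = TAG Add1

c1: issue MUL r0<-Mul1 | r0:Mul1,r1:1,r2:7,r3:2,r4:9,r5:9
c2: issue MUL r3<-Mul2 | r0:Mul1,r1:1,r2:7,r3:Mul2,r4:9,r5:9
c3: issue SUB r4<-Add1 | r0:Mul1,r1:1,r2:7,r3:Mul2,r4:Add1,r5:9
c4: issue ADD r5<-Add2 | r0:Mul1,r1:1,r2:7,r3:Mul2,r4:Add1,r5:Add2
c5: stall | r0:Mul1,r1:1,r2:7,r3:Mul2,r4:Add1,r5:Add2
c6: CDB Add1=-8; issue ADD r1<-Add1 | r0:Mul1,r1:Add1,r2:7,r3:Mul2,r4:-8,r5:Add2
c7: CDB Mul1=45; stall | r0:45,r1:Add1,r2:7,r3:Mul2,r4:-8,r5:Add2
c8: CDB Mul2=63; stall | r0:45,r1:Add1,r2:7,r3:63,r4:-8,r5:Add2
c9: stall | r0:45,r1:Add1,r2:7,r3:63,r4:-8,r5:Add2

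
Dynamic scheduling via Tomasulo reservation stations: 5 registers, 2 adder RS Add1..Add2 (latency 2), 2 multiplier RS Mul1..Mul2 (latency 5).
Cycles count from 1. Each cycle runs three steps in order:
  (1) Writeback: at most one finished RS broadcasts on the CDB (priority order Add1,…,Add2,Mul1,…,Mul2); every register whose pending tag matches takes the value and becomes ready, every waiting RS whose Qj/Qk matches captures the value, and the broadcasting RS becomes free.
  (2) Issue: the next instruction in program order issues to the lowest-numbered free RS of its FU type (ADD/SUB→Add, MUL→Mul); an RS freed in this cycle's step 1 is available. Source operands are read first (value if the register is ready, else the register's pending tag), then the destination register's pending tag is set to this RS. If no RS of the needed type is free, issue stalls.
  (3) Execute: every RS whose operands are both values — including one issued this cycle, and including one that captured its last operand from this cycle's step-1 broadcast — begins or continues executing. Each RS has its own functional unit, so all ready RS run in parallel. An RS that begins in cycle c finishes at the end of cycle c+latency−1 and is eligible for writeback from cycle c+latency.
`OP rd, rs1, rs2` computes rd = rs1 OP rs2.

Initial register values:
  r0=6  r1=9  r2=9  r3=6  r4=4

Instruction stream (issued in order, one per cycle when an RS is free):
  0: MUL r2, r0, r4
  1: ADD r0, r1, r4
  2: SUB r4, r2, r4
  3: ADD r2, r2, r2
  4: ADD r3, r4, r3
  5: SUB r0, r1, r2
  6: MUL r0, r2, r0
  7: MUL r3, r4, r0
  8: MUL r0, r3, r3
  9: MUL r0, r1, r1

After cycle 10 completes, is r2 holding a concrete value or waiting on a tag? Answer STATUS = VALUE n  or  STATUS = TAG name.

c1: issue MUL r2<-Mul1 | r0:6,r1:9,r2:Mul1,r3:6,r4:4
c2: issue ADD r0<-Add1 | r0:Add1,r1:9,r2:Mul1,r3:6,r4:4
c3: issue SUB r4<-Add2 | r0:Add1,r1:9,r2:Mul1,r3:6,r4:Add2
c4: CDB Add1=13; issue ADD r2<-Add1 | r0:13,r1:9,r2:Add1,r3:6,r4:Add2
c5: stall | r0:13,r1:9,r2:Add1,r3:6,r4:Add2
c6: CDB Mul1=24; stall | r0:13,r1:9,r2:Add1,r3:6,r4:Add2
c7: stall | r0:13,r1:9,r2:Add1,r3:6,r4:Add2
c8: CDB Add1=48; issue ADD r3<-Add1 | r0:13,r1:9,r2:48,r3:Add1,r4:Add2
c9: CDB Add2=20; issue SUB r0<-Add2 | r0:Add2,r1:9,r2:48,r3:Add1,r4:20
c10: issue MUL r0<-Mul1 | r0:Mul1,r1:9,r2:48,r3:Add1,r4:20

STATUS = VALUE 48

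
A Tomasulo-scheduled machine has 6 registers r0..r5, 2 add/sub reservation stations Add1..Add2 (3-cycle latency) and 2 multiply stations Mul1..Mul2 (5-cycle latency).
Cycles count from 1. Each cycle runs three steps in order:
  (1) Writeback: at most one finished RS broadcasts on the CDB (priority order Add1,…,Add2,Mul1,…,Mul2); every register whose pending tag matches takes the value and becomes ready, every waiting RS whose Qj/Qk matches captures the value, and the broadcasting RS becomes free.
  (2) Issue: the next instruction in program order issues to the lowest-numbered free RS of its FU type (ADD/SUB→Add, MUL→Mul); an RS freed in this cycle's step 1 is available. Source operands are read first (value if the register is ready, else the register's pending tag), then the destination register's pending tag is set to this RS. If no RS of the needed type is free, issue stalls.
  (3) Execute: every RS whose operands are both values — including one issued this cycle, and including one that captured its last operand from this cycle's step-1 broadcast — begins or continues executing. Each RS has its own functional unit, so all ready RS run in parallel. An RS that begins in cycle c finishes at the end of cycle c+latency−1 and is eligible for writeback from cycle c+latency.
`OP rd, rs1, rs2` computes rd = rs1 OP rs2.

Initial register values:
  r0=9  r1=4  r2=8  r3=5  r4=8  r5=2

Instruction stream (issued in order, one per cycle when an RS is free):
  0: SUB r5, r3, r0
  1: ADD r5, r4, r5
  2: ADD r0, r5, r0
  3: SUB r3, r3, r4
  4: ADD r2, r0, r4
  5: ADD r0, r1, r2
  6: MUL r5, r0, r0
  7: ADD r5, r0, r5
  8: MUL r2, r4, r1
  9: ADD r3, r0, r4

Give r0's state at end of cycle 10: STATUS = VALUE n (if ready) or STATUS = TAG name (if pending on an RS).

  c1: issue SUB r5<-Add1  regs: r0:9,r1:4,r2:8,r3:5,r4:8,r5:Add1
  c2: issue ADD r5<-Add2  regs: r0:9,r1:4,r2:8,r3:5,r4:8,r5:Add2
  c3: stall  regs: r0:9,r1:4,r2:8,r3:5,r4:8,r5:Add2
  c4: CDB Add1=-4; issue ADD r0<-Add1  regs: r0:Add1,r1:4,r2:8,r3:5,r4:8,r5:Add2
  c5: stall  regs: r0:Add1,r1:4,r2:8,r3:5,r4:8,r5:Add2
  c6: stall  regs: r0:Add1,r1:4,r2:8,r3:5,r4:8,r5:Add2
  c7: CDB Add2=4; issue SUB r3<-Add2  regs: r0:Add1,r1:4,r2:8,r3:Add2,r4:8,r5:4
  c8: stall  regs: r0:Add1,r1:4,r2:8,r3:Add2,r4:8,r5:4
  c9: stall  regs: r0:Add1,r1:4,r2:8,r3:Add2,r4:8,r5:4
  c10: CDB Add1=13; issue ADD r2<-Add1  regs: r0:13,r1:4,r2:Add1,r3:Add2,r4:8,r5:4

STATUS = VALUE 13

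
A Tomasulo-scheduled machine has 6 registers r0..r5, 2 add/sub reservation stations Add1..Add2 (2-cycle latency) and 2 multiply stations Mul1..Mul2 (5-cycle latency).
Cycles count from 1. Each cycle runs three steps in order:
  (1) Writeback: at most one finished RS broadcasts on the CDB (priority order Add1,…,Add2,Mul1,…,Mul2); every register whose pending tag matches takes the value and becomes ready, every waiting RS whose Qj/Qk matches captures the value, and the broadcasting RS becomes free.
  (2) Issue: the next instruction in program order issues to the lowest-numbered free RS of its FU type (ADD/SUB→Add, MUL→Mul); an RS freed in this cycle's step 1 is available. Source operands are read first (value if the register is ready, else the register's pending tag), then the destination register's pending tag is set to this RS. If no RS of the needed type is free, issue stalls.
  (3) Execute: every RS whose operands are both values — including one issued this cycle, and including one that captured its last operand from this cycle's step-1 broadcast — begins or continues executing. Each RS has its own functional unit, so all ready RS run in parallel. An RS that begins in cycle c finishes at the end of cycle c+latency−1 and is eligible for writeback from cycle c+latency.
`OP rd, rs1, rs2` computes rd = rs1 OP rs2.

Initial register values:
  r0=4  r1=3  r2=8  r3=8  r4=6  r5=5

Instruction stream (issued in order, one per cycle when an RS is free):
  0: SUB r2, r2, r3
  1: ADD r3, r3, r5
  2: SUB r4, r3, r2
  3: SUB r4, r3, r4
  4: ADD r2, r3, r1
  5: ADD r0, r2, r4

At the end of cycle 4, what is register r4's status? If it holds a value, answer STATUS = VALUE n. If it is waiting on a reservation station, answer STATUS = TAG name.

c1: issue SUB r2<-Add1 | r0:4,r1:3,r2:Add1,r3:8,r4:6,r5:5
c2: issue ADD r3<-Add2 | r0:4,r1:3,r2:Add1,r3:Add2,r4:6,r5:5
c3: CDB Add1=0; issue SUB r4<-Add1 | r0:4,r1:3,r2:0,r3:Add2,r4:Add1,r5:5
c4: CDB Add2=13; issue SUB r4<-Add2 | r0:4,r1:3,r2:0,r3:13,r4:Add2,r5:5

STATUS = TAG Add2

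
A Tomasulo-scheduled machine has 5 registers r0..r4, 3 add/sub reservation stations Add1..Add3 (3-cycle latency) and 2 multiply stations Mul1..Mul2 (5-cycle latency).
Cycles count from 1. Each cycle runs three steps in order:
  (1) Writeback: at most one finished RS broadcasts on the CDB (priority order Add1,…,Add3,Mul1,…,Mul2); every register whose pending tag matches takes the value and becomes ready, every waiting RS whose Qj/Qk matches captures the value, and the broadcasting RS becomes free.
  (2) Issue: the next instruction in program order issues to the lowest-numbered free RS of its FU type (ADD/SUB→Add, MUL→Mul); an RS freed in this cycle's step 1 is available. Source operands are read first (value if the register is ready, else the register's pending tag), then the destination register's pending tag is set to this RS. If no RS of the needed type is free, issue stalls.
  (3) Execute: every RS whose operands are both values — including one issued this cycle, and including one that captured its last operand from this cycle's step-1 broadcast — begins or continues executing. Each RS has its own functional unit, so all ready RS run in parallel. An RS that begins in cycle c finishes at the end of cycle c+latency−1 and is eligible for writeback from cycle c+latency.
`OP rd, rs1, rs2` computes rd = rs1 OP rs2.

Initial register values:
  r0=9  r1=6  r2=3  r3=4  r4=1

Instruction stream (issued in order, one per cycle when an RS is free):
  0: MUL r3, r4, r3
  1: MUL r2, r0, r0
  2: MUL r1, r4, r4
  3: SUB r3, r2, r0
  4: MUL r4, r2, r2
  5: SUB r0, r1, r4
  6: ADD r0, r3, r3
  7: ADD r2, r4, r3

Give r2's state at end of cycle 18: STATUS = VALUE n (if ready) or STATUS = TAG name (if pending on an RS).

STATUS = VALUE 6633

c1: issue MUL r3<-Mul1 | r0:9,r1:6,r2:3,r3:Mul1,r4:1
c2: issue MUL r2<-Mul2 | r0:9,r1:6,r2:Mul2,r3:Mul1,r4:1
c3: stall | r0:9,r1:6,r2:Mul2,r3:Mul1,r4:1
c4: stall | r0:9,r1:6,r2:Mul2,r3:Mul1,r4:1
c5: stall | r0:9,r1:6,r2:Mul2,r3:Mul1,r4:1
c6: CDB Mul1=4; issue MUL r1<-Mul1 | r0:9,r1:Mul1,r2:Mul2,r3:4,r4:1
c7: CDB Mul2=81; issue SUB r3<-Add1 | r0:9,r1:Mul1,r2:81,r3:Add1,r4:1
c8: issue MUL r4<-Mul2 | r0:9,r1:Mul1,r2:81,r3:Add1,r4:Mul2
c9: issue SUB r0<-Add2 | r0:Add2,r1:Mul1,r2:81,r3:Add1,r4:Mul2
c10: CDB Add1=72; issue ADD r0<-Add1 | r0:Add1,r1:Mul1,r2:81,r3:72,r4:Mul2
c11: CDB Mul1=1; issue ADD r2<-Add3 | r0:Add1,r1:1,r2:Add3,r3:72,r4:Mul2
c12: - | r0:Add1,r1:1,r2:Add3,r3:72,r4:Mul2
c13: CDB Add1=144 | r0:144,r1:1,r2:Add3,r3:72,r4:Mul2
c14: CDB Mul2=6561 | r0:144,r1:1,r2:Add3,r3:72,r4:6561
c15: - | r0:144,r1:1,r2:Add3,r3:72,r4:6561
c16: - | r0:144,r1:1,r2:Add3,r3:72,r4:6561
c17: CDB Add2=-6560 | r0:144,r1:1,r2:Add3,r3:72,r4:6561
c18: CDB Add3=6633 | r0:144,r1:1,r2:6633,r3:72,r4:6561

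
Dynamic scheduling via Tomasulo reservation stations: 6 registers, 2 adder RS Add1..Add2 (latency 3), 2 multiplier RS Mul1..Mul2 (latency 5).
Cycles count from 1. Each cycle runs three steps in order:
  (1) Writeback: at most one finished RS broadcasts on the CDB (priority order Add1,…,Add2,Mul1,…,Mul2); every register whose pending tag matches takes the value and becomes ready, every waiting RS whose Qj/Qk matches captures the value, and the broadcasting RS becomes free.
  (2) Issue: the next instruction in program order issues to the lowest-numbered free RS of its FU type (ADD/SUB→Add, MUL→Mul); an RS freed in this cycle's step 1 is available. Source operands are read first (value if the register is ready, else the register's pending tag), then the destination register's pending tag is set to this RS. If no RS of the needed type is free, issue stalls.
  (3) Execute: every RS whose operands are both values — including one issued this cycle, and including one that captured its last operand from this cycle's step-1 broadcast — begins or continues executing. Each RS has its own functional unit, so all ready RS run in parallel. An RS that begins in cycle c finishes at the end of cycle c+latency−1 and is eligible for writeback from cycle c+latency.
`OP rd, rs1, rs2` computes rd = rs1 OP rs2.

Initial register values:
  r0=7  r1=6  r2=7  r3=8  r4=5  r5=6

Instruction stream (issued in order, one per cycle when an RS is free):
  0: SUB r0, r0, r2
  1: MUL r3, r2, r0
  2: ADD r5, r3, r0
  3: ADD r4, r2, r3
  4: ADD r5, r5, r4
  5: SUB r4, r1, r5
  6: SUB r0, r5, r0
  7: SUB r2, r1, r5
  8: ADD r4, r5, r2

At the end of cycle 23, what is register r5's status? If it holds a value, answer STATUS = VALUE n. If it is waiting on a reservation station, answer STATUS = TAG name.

STATUS = VALUE 7

cycle 1: issue SUB r0<-Add1 // r0:Add1,r1:6,r2:7,r3:8,r4:5,r5:6
cycle 2: issue MUL r3<-Mul1 // r0:Add1,r1:6,r2:7,r3:Mul1,r4:5,r5:6
cycle 3: issue ADD r5<-Add2 // r0:Add1,r1:6,r2:7,r3:Mul1,r4:5,r5:Add2
cycle 4: CDB Add1=0; issue ADD r4<-Add1 // r0:0,r1:6,r2:7,r3:Mul1,r4:Add1,r5:Add2
cycle 5: stall // r0:0,r1:6,r2:7,r3:Mul1,r4:Add1,r5:Add2
cycle 6: stall // r0:0,r1:6,r2:7,r3:Mul1,r4:Add1,r5:Add2
cycle 7: stall // r0:0,r1:6,r2:7,r3:Mul1,r4:Add1,r5:Add2
cycle 8: stall // r0:0,r1:6,r2:7,r3:Mul1,r4:Add1,r5:Add2
cycle 9: CDB Mul1=0; stall // r0:0,r1:6,r2:7,r3:0,r4:Add1,r5:Add2
cycle 10: stall // r0:0,r1:6,r2:7,r3:0,r4:Add1,r5:Add2
cycle 11: stall // r0:0,r1:6,r2:7,r3:0,r4:Add1,r5:Add2
cycle 12: CDB Add1=7; issue ADD r5<-Add1 // r0:0,r1:6,r2:7,r3:0,r4:7,r5:Add1
cycle 13: CDB Add2=0; issue SUB r4<-Add2 // r0:0,r1:6,r2:7,r3:0,r4:Add2,r5:Add1
cycle 14: stall // r0:0,r1:6,r2:7,r3:0,r4:Add2,r5:Add1
cycle 15: stall // r0:0,r1:6,r2:7,r3:0,r4:Add2,r5:Add1
cycle 16: CDB Add1=7; issue SUB r0<-Add1 // r0:Add1,r1:6,r2:7,r3:0,r4:Add2,r5:7
cycle 17: stall // r0:Add1,r1:6,r2:7,r3:0,r4:Add2,r5:7
cycle 18: stall // r0:Add1,r1:6,r2:7,r3:0,r4:Add2,r5:7
cycle 19: CDB Add1=7; issue SUB r2<-Add1 // r0:7,r1:6,r2:Add1,r3:0,r4:Add2,r5:7
cycle 20: CDB Add2=-1; issue ADD r4<-Add2 // r0:7,r1:6,r2:Add1,r3:0,r4:Add2,r5:7
cycle 21: - // r0:7,r1:6,r2:Add1,r3:0,r4:Add2,r5:7
cycle 22: CDB Add1=-1 // r0:7,r1:6,r2:-1,r3:0,r4:Add2,r5:7
cycle 23: - // r0:7,r1:6,r2:-1,r3:0,r4:Add2,r5:7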